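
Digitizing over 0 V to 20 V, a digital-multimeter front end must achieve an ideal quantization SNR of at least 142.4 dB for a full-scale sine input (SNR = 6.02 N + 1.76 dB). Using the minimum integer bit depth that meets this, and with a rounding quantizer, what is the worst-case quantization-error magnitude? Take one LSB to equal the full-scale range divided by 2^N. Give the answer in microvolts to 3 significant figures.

0.596 µV

V_FS = 20 V.
Solving 6.02 N ≥ 142.4 − 1.76: N ≥ 23.362. Round up → N = 24.
One LSB is 20 V / 16777216 = 1.1921 µV.
|e|_max = LSB/2 = 0.596 µV.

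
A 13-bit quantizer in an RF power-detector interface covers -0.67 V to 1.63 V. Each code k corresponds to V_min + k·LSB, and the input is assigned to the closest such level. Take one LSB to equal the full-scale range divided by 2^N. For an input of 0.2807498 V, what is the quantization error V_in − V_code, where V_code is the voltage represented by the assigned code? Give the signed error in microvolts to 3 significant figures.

The full-scale span is 1.63 − (-0.67) = 2.3 V. LSB = 2.3 V / 2^13 ≈ 280.8 µV.
(V_in − V_min)/LSB = (0.2807498 − (-0.67)) × 8192/2.3 = 3386.3228 → nearest code k = 3386.
V_code = -0.67 + (3386/8192) × 2.3 = 0.2806591797 V.
Error = V_in − V_code = 0.2807498 − (0.2806591797) = +90.6 µV.

+90.6 µV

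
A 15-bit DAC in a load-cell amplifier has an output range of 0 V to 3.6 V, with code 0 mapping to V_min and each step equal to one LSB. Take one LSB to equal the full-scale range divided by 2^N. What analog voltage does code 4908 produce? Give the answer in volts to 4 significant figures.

0.5392 V

V_FS = 3.6 V. LSB = 3.6 V / 2^15.
V_out = V_min + code × LSB = 0 V + 4908 × 3.6 V / 32768
      = 0 V + 0.539209 V = 0.539209 V.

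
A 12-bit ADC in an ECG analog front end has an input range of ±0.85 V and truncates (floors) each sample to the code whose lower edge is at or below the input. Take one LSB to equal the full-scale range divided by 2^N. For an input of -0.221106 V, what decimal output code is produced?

The full-scale span is 0.85 − (-0.85) = 1.7 V. LSB = 1.7 V / 2^12 ≈ 415.0 µV.
V_in − V_min = -0.221106 − (-0.85) = 0.628894 V.
Divide by LSB: 0.628894 × 4096/1.7 = 1515.2646.
Truncating gives code 1515.

1515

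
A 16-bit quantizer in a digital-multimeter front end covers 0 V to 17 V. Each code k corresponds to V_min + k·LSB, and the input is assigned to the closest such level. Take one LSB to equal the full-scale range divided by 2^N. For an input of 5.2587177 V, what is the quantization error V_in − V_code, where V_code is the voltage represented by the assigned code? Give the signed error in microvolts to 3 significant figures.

−86.6 µV

Full-scale range = 17 V. LSB = 17 V / 2^16 ≈ 259.4 µV.
Position in LSBs: (5.2587177 − (0)) × 65536/17 = 20272.6661; rounding gives k = 20273.
V_code = 0 + (20273/65536) × 17 = 5.2588043213 V.
e = 5.2587177 − (5.2588043213) = −86.6 µV.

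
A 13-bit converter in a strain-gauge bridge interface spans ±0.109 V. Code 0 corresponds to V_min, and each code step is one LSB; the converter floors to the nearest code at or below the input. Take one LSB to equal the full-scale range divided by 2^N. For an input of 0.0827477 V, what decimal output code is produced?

7205

Span: 0.109 V − (-0.109 V) = 0.218 V. LSB = 0.218 V / 2^13 ≈ 26.61 µV.
(V_in − V_min) × 2^13/range = (0.0827477 − (-0.109)) × 8192/0.218 = 7205.492.
Floor → code = 7205.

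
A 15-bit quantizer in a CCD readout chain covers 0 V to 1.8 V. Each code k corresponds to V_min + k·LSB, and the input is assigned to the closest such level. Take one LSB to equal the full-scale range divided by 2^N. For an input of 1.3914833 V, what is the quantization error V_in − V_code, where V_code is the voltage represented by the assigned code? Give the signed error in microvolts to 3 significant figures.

Span = 1.8 V. LSB = 1.8 V / 2^15 ≈ 54.93 µV.
Position in LSBs: (1.3914833 − (0)) × 32768/1.8 = 25331.1804; rounding gives k = 25331.
V_code = V_min + k × range/2^15 = 0 + 25331 × 1.8/32768 = 1.3914733887 V.
e = 1.3914833 − (1.3914733887) = +9.91 µV.

+9.91 µV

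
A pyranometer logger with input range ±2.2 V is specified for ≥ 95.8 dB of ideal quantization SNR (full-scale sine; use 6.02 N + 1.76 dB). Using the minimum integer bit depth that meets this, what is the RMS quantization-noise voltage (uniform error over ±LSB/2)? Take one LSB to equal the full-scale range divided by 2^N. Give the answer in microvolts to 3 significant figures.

Full-scale range = 2.2 V − (-2.2 V) = 4.4 V.
6.02 N + 1.76 ≥ 95.8 gives N ≥ 15.621, so the minimum integer is 16.
LSB = 4.4 V / 2^16 = 67.139 µV.
RMS noise = LSB/√12 = 19.4 µV.

19.4 µV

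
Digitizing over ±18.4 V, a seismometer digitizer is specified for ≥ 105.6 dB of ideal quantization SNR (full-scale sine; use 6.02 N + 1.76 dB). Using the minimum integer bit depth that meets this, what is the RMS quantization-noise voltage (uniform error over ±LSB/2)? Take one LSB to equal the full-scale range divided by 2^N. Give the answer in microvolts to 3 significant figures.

Full-scale range = 18.4 V − (-18.4 V) = 36.8 V.
6.02 N + 1.76 ≥ 105.6 gives N ≥ 17.249, so the minimum integer is 18.
LSB = 36.8 V ÷ 2^18 = 36.8/262144 V = 140.38 µV.
σ_q = LSB/√12 = 140.38 µV/3.4641 = 40.5 µV.

40.5 µV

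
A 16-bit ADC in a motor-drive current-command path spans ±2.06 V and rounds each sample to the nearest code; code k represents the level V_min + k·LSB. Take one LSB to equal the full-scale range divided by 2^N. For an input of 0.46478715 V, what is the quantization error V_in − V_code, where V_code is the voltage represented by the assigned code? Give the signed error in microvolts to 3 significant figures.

+17.3 µV

Span: 2.06 V − (-2.06 V) = 4.12 V. LSB = 4.12 V / 2^16 ≈ 62.87 µV.
Position in LSBs: (0.46478715 − (-2.06)) × 65536/4.12 = 40161.2744; rounding gives k = 40161.
V_code = V_min + k × range/2^16 = -2.06 + 40161 × 4.12/65536 = 0.46476989746 V.
e = 0.46478715 − (0.46476989746) = +17.3 µV.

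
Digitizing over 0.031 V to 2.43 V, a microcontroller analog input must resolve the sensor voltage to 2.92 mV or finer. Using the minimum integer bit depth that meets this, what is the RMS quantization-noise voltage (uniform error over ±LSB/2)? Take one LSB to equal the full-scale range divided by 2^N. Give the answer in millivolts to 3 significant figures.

Full-scale range = 2.43 V − (0.031 V) = 2.399 V.
2.399 V / 2.92 mV = 821.6. Since 2^9 = 512 and 2^10 = 1024, N = 10.
LSB = 2.399 V ÷ 2^10 = 2.399/1024 V = 2.3428 mV.
RMS noise = LSB/√12 = 0.676 mV.

0.676 mV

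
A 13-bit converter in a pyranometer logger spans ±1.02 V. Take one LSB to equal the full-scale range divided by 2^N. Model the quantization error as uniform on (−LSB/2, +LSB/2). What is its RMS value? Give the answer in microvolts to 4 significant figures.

Full-scale range = 1.02 V − (-1.02 V) = 2.04 V.
One LSB is 2.04 V / 8192 = 249.023 µV.
V_rms = LSB/√12 = 249.023 µV / √12 = 71.89 µV.

71.89 µV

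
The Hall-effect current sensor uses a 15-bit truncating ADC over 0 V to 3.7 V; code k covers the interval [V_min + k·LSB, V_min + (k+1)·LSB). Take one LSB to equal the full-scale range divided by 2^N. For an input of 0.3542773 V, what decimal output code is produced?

3137

Range is 3.7 V. LSB = 3.7 V / 2^15 ≈ 112.9 µV.
code = ⌊(V_in − V_min)/LSB⌋ = ⌊(V_in − V_min) × 2^15 / range⌋
     = ⌊(0.3542773 − (0)) × 32768 / 3.7⌋ = ⌊0.3542773 × 32768/3.7⌋
     = ⌊3137.556⌋ = 3137.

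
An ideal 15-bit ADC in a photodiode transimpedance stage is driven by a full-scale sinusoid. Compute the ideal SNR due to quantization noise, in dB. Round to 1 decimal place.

SNR = 6.02·15 + 1.76 = 92.06 dB.

92.1 dB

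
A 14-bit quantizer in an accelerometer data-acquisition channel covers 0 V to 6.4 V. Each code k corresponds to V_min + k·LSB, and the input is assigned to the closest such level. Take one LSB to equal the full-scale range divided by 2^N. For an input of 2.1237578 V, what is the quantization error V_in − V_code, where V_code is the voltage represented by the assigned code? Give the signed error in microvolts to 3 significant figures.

−70.3 µV

Range is 6.4 V. LSB = 6.4 V / 2^14 ≈ 390.6 µV.
(V_in − V_min)/LSB = (2.1237578 − (0)) × 16384/6.4 = 5436.8200 → nearest code k = 5437.
Reconstructed level: 0 + 5437 × 6.4/16384 V = 2.1238281250 V.
e = 2.1237578 − (2.1238281250) = −70.3 µV.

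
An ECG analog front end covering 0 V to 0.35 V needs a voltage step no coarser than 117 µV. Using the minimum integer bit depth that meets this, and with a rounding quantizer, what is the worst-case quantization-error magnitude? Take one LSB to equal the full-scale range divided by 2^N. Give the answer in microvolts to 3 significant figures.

42.7 µV

Full-scale range = 0.35 V.
Need 2^N ≥ 0.35 V / 117 µV = 2991 → N_min = 12.
One LSB is 0.35 V / 4096 = 85.449 µV.
|e|_max = LSB/2 = 42.7 µV.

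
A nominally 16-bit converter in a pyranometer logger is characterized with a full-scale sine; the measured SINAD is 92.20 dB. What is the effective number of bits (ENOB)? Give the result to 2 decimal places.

15.02 bits

Inverting SNR = 6.02 N + 1.76: N_eff = (92.20 − 1.76)/6.02 = 15.0233.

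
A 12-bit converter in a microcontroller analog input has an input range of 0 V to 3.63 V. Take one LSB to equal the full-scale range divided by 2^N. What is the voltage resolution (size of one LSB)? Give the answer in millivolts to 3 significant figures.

Full-scale range = 3.63 V.
2^12 = 4096 levels.
Step size = 3.63/4096 V = 0.886 mV.

0.886 mV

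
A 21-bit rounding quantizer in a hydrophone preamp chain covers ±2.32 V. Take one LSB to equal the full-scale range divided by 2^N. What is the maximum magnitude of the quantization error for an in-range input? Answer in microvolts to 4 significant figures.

Span: 2.32 V − (-2.32 V) = 4.64 V.
Step size = 4.64/2097152 V = 2.21252 µV.
|e|_max = LSB/2 = 1.106 µV.

1.106 µV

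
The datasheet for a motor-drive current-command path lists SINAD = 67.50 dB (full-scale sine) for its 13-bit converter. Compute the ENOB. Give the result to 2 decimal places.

ENOB = (67.50 − 1.76)/6.02 = 10.9203 bits.

10.92 bits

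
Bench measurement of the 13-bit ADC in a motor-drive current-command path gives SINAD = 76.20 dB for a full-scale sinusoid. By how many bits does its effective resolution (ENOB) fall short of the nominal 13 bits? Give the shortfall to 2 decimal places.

0.63 bits

Effective bits = (76.20 − 1.76)/6.02 = 12.3654.
Lost resolution: 13 − 12.3654 = 0.6346 bits.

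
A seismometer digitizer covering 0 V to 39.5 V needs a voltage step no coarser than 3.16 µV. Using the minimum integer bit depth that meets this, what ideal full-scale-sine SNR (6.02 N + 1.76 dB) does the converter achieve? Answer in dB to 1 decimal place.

146.2 dB

Full-scale range = 39.5 V.
Need 2^N ≥ 39.5 V / 3.16 µV = 1.250e7 → N_min = 24.
6.02(24) + 1.76 = 146.24 dB.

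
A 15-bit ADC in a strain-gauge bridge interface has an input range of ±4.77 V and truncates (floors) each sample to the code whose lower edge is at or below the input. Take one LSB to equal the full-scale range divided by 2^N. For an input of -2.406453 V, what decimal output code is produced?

The full-scale span is 4.77 − (-4.77) = 9.54 V. LSB = 9.54 V / 2^15 ≈ 291.1 µV.
code = ⌊(V_in − V_min)/LSB⌋ = ⌊(V_in − V_min) × 2^15 / range⌋
     = ⌊(-2.406453 − (-4.77)) × 32768 / 9.54⌋ = ⌊2.363547 × 32768/9.54⌋
     = ⌊8118.313⌋ = 8118.

8118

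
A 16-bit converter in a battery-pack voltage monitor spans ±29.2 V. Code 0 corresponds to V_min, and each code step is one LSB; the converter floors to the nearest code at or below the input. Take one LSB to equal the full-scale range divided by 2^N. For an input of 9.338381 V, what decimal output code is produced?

43247

Full-scale range = 29.2 V − (-29.2 V) = 58.4 V. LSB = 58.4 V / 2^16 ≈ 0.8911 mV.
code = ⌊(V_in − V_min)/LSB⌋ = ⌊(V_in − V_min) × 2^16 / range⌋
     = ⌊(9.338381 − (-29.2)) × 65536 / 58.4⌋ = ⌊38.538381 × 65536/58.4⌋
     = ⌊43247.454⌋ = 43247.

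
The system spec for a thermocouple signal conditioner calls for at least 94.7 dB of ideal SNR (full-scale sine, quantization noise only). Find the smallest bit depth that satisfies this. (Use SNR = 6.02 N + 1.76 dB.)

6.02 N + 1.76 ≥ 94.7 gives N ≥ 15.439, so the minimum integer is 16.

16 bits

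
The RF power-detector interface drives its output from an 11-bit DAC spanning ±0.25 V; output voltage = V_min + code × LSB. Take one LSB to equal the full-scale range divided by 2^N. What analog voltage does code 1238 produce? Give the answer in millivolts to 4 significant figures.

52.25 mV

Full-scale range = 0.25 V − (-0.25 V) = 0.5 V. LSB = 0.5 V / 2^11.
Output = V_min + (1238/2048) × range = -0.25 + 0.604492 × 0.5 V
      = -0.25 + 0.302246 = 0.0522461 V.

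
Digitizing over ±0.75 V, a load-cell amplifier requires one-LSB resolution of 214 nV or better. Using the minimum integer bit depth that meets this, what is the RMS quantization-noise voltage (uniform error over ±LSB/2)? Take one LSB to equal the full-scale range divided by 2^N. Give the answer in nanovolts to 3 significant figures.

Span: 0.75 V − (-0.75 V) = 1.5 V.
Need 2^N ≥ 1.5 V / 214 nV = 7.009e6 → N_min = 23.
One LSB is 1.5 V / 8388608 = 178.81 nV.
RMS noise = LSB/√12 = 51.6 nV.

51.6 nV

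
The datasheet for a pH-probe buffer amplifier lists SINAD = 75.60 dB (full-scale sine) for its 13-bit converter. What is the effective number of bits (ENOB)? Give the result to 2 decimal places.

ENOB = (SINAD − 1.76) / 6.02 = (75.60 − 1.76) / 6.02 = 73.84 / 6.02 = 12.2658.

12.27 bits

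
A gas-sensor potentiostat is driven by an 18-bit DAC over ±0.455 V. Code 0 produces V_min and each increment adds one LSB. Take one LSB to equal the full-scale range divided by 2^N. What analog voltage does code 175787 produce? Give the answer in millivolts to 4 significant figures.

The full-scale span is 0.455 − (-0.455) = 0.91 V. LSB = 0.91 V / 2^18.
Output = V_min + (175787/262144) × range = -0.455 + 0.670574 × 0.91 V
      = -0.455 V + 0.610223 V = 0.155223 V.

155.2 mV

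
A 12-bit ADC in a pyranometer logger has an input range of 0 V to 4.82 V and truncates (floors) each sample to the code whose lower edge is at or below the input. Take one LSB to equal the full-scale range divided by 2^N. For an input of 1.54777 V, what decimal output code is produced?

1315

Full-scale range = 4.82 V. LSB = 4.82 V / 2^12 ≈ 1.177 mV.
V_in − V_min = 1.54777 − (0) = 1.54777 V.
Divide by LSB: 1.54777 × 4096/4.82 = 1315.2834.
Truncating gives code 1315.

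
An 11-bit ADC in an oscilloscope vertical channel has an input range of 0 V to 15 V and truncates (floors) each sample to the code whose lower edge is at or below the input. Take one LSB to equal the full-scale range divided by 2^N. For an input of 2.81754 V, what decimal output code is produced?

384

Full-scale range = 15 V. LSB = 15 V / 2^11 ≈ 7.324 mV.
V_in − V_min = 2.81754 − (0) = 2.81754 V.
Divide by LSB: 2.81754 × 2048/15 = 384.6881.
Truncating gives code 384.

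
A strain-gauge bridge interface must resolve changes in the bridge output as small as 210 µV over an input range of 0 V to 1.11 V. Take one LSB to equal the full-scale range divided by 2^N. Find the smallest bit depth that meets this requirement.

Span = 1.11 V.
Levels needed ≥ 1.11/210 µV = 5286. 2^13 = 8192 suffices, so N_min = 13.

13 bits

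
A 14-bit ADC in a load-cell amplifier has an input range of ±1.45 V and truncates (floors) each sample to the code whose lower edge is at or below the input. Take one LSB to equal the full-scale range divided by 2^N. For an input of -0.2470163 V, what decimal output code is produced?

6796

Full-scale range = 1.45 V − (-1.45 V) = 2.9 V. LSB = 2.9 V / 2^14 ≈ 177.0 µV.
V_in − V_min = -0.2470163 − (-1.45) = 1.2029837 V.
Divide by LSB: 1.2029837 × 16384/2.9 = 6796.4431.
Truncating gives code 6796.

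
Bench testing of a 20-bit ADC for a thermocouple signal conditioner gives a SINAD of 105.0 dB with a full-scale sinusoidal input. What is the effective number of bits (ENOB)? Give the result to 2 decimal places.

17.15 bits

ENOB = (SINAD − 1.76) / 6.02 = (105.0 − 1.76) / 6.02 = 103.24 / 6.02 = 17.1495.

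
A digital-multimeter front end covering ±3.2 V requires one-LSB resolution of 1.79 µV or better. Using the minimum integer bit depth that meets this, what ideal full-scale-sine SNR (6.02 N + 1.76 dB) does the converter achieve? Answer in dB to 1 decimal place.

134.2 dB

Range = 3.2 − (-3.2) = 6.4 V.
6.4 V / 1.79 µV = 3.575e6. Since 2^21 = 2097152 and 2^22 = 4194304, N = 22.
SNR = 6.02 × 22 + 1.76 = 134.20 dB.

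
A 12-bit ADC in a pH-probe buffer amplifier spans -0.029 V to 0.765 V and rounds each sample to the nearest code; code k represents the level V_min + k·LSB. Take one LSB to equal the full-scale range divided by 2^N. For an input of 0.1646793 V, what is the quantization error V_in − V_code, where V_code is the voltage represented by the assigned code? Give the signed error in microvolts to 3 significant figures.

+25.5 µV

Range = 0.765 − (-0.029) = 0.794 V. LSB = 0.794 V / 2^12 ≈ 193.8 µV.
(V_in − V_min)/LSB = (0.1646793 − (-0.029)) × 4096/0.794 = 999.1315 → nearest code k = 999.
V_code = -0.029 + (999/4096) × 0.794 = 0.1646538086 V.
e = 0.1646793 − (0.1646538086) = +25.5 µV.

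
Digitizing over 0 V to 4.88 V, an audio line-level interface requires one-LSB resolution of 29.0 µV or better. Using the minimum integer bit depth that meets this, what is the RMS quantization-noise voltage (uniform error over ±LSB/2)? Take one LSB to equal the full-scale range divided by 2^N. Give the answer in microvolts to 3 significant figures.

V_FS = 4.88 V.
Levels needed ≥ 4.88/29.0 µV = 168300. 2^18 = 262144 suffices, so N_min = 18.
Step size = 4.88/262144 V = 18.616 µV.
V_rms = LSB/√12 = 5.37 µV.

5.37 µV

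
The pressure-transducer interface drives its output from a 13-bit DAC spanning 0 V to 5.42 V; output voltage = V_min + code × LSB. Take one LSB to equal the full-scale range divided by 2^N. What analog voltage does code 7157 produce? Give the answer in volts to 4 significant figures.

4.735 V

Range is 5.42 V. LSB = 5.42 V / 2^13.
V_out = V_min + code × LSB = 0 V + 7157 × 5.42 V / 8192
      = 0 + 4.73522 = 4.73522 V.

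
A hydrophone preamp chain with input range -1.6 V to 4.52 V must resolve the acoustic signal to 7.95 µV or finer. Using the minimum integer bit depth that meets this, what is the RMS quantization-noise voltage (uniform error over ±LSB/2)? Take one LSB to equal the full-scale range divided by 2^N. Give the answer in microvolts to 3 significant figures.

Range = 4.52 − (-1.6) = 6.12 V.
Need 2^N ≥ 6.12 V / 7.95 µV = 769800 → N_min = 20.
One LSB is 6.12 V / 1048576 = 5.8365 µV.
RMS noise = LSB/√12 = 1.68 µV.

1.68 µV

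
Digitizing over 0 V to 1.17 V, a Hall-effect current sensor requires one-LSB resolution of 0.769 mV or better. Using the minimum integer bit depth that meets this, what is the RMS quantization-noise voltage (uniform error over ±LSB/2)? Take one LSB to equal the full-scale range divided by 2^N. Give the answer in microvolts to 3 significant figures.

Full-scale range = 1.17 V.
1.17 V / 0.769 mV = 1521. Since 2^10 = 1024 and 2^11 = 2048, N = 11.
One LSB is 1.17 V / 2048 = 0.57129 mV.
RMS noise = LSB/√12 = 165 µV.

165 µV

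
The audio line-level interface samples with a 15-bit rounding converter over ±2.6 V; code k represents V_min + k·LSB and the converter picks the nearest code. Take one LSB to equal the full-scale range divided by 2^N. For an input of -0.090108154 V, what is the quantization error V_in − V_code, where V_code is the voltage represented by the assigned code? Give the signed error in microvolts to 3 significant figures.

+28.6 µV

Range = 2.6 − (-2.6) = 5.2 V. LSB = 5.2 V / 2^15 ≈ 158.7 µV.
(V_in − V_min)/LSB = (-0.090108154 − (-2.6)) × 32768/5.2 = 15816.1800 → nearest code k = 15816.
V_code = V_min + k × range/2^15 = -2.6 + 15816 × 5.2/32768 = -0.090136718750 V.
e = -0.090108154 − (-0.090136718750) = +28.6 µV.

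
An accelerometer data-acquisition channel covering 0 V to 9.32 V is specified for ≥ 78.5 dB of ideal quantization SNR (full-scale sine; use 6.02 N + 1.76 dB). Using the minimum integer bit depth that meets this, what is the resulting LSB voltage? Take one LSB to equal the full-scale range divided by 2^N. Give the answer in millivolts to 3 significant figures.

Span = 9.32 V.
N ≥ (78.5 − 1.76)/6.02 = 12.748 → N_min = 13.
Step size = 9.32/8192 V = 1.14 mV.

1.14 mV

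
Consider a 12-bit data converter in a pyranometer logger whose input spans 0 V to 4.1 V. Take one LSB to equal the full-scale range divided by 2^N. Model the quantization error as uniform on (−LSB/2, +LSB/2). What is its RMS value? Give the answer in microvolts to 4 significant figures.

289.0 µV

Span = 4.1 V.
Step size = 4.1/4096 V = 1.00098 mV.
σ_q = LSB/√12 = 1.00098 mV/3.4641 = 289.0 µV.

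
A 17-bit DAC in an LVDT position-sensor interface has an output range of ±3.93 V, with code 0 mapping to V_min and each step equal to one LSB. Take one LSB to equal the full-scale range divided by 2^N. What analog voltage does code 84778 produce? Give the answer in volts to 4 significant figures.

Range = 3.93 − (-3.93) = 7.86 V. LSB = 7.86 V / 2^17.
Output = V_min + (84778/131072) × range = -3.93 + 0.646805 × 7.86 V
      = -3.93 V + 5.08389 V = 1.15389 V.

1.154 V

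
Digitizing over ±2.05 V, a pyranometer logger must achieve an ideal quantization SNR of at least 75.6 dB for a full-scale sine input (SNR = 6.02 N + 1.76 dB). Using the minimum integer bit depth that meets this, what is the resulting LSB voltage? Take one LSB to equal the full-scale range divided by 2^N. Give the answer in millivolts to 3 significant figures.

0.500 mV

Full-scale range = 2.05 V − (-2.05 V) = 4.1 V.
Required N = ⌈(75.6 − 1.76)/6.02⌉ = ⌈12.266⌉ = 13.
One LSB is 4.1 V / 8192 = 0.500 mV.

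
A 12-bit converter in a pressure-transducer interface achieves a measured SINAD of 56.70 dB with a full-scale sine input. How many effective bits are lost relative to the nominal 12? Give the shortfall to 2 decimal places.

ENOB = (SINAD − 1.76)/6.02 = (56.70 − 1.76)/6.02 = 9.1262 bits.
Lost resolution: 12 − 9.1262 = 2.8738 bits.

2.87 bits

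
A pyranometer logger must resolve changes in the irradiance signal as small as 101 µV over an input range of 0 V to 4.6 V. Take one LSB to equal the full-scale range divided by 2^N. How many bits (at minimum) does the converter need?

Full-scale range = 4.6 V.
Levels needed ≥ 4.6/101 µV = 45540. 2^16 = 65536 suffices, so N_min = 16.

16 bits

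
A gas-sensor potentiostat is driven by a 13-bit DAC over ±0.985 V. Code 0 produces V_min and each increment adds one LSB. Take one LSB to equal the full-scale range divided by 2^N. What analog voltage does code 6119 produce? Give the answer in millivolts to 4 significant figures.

Full-scale range = 0.985 V − (-0.985 V) = 1.97 V. LSB = 1.97 V / 2^13.
V_out = V_min + code × LSB = -0.985 V + 6119 × 1.97 V / 8192
      = -0.985 V + 1.47149 V = 0.486488 V.

486.5 mV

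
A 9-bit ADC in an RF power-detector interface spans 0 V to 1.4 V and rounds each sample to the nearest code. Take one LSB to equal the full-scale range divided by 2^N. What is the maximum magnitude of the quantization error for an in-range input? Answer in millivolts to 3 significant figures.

Range is 1.4 V.
LSB = 1.4 V / 2^9 = 2.7344 mV.
Worst-case error for round-to-nearest is half an LSB: 1.37 mV.

1.37 mV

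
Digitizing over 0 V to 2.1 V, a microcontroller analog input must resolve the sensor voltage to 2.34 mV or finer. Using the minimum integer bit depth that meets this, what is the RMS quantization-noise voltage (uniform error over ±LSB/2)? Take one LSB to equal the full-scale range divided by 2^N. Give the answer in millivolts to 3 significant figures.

Full-scale range = 2.1 V.
Required number of levels: 2.1/2.34 mV = 897.44; smallest N with 2^N ≥ that is 10.
LSB = 2.1 V / 2^10 = 2.0508 mV.
V_rms = LSB/√12 = 0.592 mV.

0.592 mV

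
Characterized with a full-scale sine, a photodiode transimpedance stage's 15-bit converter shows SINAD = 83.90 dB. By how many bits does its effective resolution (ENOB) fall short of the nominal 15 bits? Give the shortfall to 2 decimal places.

1.36 bits

N_eff = (83.90 − 1.76)/6.02 = 13.6445 bits.
Shortfall = 15 − 13.6445 = 1.3555 bits.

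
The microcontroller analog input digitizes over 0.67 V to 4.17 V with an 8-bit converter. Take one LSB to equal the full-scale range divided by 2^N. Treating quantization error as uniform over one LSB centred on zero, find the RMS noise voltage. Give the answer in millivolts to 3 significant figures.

The full-scale span is 4.17 − (0.67) = 3.5 V.
Step size = 3.5/256 V = 13.672 mV.
RMS of a uniform error over width LSB is LSB/√12 = 3.95 mV.

3.95 mV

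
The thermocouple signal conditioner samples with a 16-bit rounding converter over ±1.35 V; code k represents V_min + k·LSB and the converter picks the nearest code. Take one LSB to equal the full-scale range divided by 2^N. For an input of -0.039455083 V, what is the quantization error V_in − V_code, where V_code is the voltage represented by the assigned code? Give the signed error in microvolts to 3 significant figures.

The full-scale span is 1.35 − (-1.35) = 2.7 V. LSB = 2.7 V / 2^16 ≈ 41.20 µV.
Position in LSBs: (-0.039455083 − (-1.35)) × 65536/2.7 = 31810.3228; rounding gives k = 31810.
V_code = V_min + k × range/2^16 = -1.35 + 31810 × 2.7/65536 = -0.039468383789 V.
V_in − V_code = -0.039455083 − (-0.039468383789) = +13.3 µV.

+13.3 µV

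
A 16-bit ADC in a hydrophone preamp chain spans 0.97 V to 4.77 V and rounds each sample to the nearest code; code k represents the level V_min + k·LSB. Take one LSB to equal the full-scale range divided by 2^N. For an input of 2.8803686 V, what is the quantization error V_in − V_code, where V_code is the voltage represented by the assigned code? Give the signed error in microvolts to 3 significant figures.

−10.4 µV

Range = 4.77 − (0.97) = 3.8 V. LSB = 3.8 V / 2^16 ≈ 57.98 µV.
Position in LSBs: (2.8803686 − (0.97)) × 65536/3.8 = 32946.8201; rounding gives k = 32947.
Reconstructed level: 0.97 + 32947 × 3.8/65536 V = 2.8803790283 V.
e = 2.8803686 − (2.8803790283) = −10.4 µV.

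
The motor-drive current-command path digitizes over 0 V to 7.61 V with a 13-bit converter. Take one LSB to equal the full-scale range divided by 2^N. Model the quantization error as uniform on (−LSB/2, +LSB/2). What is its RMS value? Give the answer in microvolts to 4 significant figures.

268.2 µV

Range is 7.61 V.
One LSB is 7.61 V / 8192 = 0.928955 mV.
σ_q = LSB/√12 = 0.928955 mV/3.4641 = 268.2 µV.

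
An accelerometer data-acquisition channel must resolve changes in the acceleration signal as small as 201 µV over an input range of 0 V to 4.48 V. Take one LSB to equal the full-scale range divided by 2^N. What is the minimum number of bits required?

Range is 4.48 V.
Levels needed ≥ 4.48/201 µV = 22290. 2^15 = 32768 suffices, so N_min = 15.

15 bits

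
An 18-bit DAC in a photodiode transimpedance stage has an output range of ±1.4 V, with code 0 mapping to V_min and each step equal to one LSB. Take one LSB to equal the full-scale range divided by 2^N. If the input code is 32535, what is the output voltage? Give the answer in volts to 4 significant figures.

Span: 1.4 V − (-1.4 V) = 2.8 V. LSB = 2.8 V / 2^18.
Output = V_min + (32535/262144) × range = -1.4 + 0.124111 × 2.8 V
      = -1.4 + 0.347511 = -1.05249 V.

-1.052 V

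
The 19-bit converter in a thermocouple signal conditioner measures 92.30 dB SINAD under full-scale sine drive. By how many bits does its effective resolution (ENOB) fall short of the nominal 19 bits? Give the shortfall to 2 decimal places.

3.96 bits

Effective bits = (92.30 − 1.76)/6.02 = 15.0399.
19 − 15.0399 = 3.96 bits below nominal.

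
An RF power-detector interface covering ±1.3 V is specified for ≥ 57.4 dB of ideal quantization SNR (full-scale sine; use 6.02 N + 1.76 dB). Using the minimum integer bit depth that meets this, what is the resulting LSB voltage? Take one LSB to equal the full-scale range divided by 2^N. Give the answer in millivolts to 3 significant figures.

Span: 1.3 V − (-1.3 V) = 2.6 V.
Solving 6.02 N ≥ 57.4 − 1.76: N ≥ 9.243. Round up → N = 10.
LSB = 2.6 V / 2^10 = 2.54 mV.

2.54 mV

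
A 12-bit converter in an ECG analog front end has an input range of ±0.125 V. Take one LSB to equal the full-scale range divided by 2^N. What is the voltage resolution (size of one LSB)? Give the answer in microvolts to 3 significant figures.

61.0 µV

Span: 0.125 V − (-0.125 V) = 0.25 V.
2^12 = 4096 levels.
Step size = 0.25/4096 V = 61.0 µV.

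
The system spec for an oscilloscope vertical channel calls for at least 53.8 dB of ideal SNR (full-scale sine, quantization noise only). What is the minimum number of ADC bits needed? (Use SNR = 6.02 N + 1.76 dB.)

N ≥ (53.8 − 1.76)/6.02 = 8.645 → N_min = 9.

9 bits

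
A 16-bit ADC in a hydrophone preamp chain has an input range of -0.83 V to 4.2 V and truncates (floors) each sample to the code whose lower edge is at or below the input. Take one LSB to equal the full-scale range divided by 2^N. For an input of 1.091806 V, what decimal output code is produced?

Range = 4.2 − (-0.83) = 5.03 V. LSB = 5.03 V / 2^16 ≈ 76.75 µV.
code = ⌊(V_in − V_min)/LSB⌋ = ⌊(V_in − V_min) × 2^16 / range⌋
     = ⌊(1.091806 − (-0.83)) × 65536 / 5.03⌋ = ⌊1.921806 × 65536/5.03⌋
     = ⌊25039.260⌋ = 25039.

25039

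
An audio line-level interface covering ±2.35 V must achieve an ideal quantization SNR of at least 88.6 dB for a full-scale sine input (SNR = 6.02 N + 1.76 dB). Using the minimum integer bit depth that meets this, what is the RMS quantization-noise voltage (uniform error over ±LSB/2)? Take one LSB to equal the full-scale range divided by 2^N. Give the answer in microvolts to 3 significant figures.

41.4 µV

Full-scale range = 2.35 V − (-2.35 V) = 4.7 V.
6.02 N + 1.76 ≥ 88.6 gives N ≥ 14.425, so the minimum integer is 15.
Step size = 4.7/32768 V = 143.43 µV.
RMS noise = LSB/√12 = 41.4 µV.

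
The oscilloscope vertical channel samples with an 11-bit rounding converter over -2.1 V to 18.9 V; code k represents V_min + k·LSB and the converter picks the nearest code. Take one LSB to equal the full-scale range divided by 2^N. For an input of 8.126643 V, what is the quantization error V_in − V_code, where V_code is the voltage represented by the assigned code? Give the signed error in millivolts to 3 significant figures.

+3.50 mV

Span: 18.9 V − (-2.1 V) = 21 V. LSB = 21 V / 2^11 ≈ 10.25 mV.
Position in LSBs: (8.126643 − (-2.1)) × 2048/21 = 997.3412; rounding gives k = 997.
V_code = -2.1 + (997/2048) × 21 = 8.123144531 V.
Error = V_in − V_code = 8.126643 − (8.123144531) = +3.50 mV.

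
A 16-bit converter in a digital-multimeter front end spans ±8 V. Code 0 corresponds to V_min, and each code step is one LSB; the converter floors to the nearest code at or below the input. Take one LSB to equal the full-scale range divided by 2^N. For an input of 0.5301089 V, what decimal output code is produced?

The full-scale span is 8 − (-8) = 16 V. LSB = 16 V / 2^16 ≈ 244.1 µV.
V_in − V_min = 0.5301089 − (-8) = 8.5301089 V.
Divide by LSB: 8.5301089 × 65536/16 = 34939.3261.
Truncating gives code 34939.

34939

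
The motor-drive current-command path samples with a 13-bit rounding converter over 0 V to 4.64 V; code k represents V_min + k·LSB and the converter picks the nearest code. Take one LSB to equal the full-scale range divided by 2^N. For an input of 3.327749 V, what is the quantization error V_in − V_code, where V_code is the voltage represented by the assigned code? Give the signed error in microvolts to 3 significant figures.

+112 µV

Full-scale range = 4.64 V. LSB = 4.64 V / 2^13 ≈ 0.5664 mV.
(3.327749 − (0)) / LSB = 3.327749 × 8192/4.64 = 5875.1982. Nearest integer: k = 5875.
Reconstructed level: 0 + 5875 × 4.64/8192 V = 3.327636719 V.
V_in − V_code = 3.327749 − (3.327636719) = +112 µV.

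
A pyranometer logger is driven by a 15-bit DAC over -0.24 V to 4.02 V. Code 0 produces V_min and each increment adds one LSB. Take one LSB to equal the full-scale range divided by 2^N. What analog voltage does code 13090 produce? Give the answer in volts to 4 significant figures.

1.462 V

Span: 4.02 V − (-0.24 V) = 4.26 V. LSB = 4.26 V / 2^15.
V_out = -0.24 + 13090 × (4.26/32768) V
      = -0.24 V + 1.70176 V = 1.46176 V.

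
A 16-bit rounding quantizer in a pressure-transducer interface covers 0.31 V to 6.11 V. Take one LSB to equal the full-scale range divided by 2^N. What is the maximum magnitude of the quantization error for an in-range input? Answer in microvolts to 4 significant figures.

44.25 µV

The full-scale span is 6.11 − (0.31) = 5.8 V.
LSB = 5.8 V / 2^16 = 88.5010 µV.
A rounding quantizer has |error| ≤ LSB/2 = 44.25 µV.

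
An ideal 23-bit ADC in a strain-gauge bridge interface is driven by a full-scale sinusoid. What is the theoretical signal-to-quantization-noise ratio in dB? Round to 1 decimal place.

140.2 dB

SNR = 6.02·23 + 1.76 = 140.22 dB.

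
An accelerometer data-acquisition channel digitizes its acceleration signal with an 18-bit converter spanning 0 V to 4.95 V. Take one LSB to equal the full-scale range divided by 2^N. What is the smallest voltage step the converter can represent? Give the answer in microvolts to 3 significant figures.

18.9 µV

Span = 4.95 V.
2^18 = 262144 levels.
Step size = 4.95/262144 V = 18.9 µV.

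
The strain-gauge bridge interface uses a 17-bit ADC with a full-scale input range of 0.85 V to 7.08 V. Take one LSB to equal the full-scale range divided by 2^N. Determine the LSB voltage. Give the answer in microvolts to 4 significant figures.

47.53 µV

Full-scale range = 7.08 V − (0.85 V) = 6.23 V.
There are 2^17 = 131072 steps.
LSB = 6.23 V / 2^17 = 47.53 µV.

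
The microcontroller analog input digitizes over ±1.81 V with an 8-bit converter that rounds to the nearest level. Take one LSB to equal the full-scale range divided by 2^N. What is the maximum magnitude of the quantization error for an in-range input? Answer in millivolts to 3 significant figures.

Full-scale range = 1.81 V − (-1.81 V) = 3.62 V.
One LSB is 3.62 V / 256 = 14.141 mV.
A rounding quantizer has |error| ≤ LSB/2 = 7.07 mV.

7.07 mV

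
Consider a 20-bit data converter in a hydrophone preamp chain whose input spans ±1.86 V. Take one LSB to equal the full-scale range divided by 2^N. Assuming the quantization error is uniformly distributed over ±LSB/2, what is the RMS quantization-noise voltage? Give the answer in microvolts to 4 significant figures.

Full-scale range = 1.86 V − (-1.86 V) = 3.72 V.
Step size = 3.72/1048576 V = 3.54767 µV.
σ_q = LSB/√12 = 3.54767 µV/3.4641 = 1.024 µV.

1.024 µV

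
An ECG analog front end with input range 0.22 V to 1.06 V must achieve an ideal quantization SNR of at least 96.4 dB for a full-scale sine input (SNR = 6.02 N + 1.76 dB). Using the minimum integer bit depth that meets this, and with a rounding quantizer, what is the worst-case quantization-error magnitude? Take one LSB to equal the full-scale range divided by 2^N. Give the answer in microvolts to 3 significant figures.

6.41 µV

Full-scale range = 1.06 V − (0.22 V) = 0.84 V.
Required N = ⌈(96.4 − 1.76)/6.02⌉ = ⌈15.721⌉ = 16.
Step size = 0.84/65536 V = 12.817 µV.
Half an LSB is 6.41 µV.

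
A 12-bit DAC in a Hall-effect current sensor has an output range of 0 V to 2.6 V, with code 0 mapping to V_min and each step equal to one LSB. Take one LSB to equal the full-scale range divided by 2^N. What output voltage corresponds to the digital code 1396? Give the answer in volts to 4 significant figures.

0.8861 V

Full-scale range = 2.6 V. LSB = 2.6 V / 2^12.
V_out = V_min + code × LSB = 0 V + 1396 × 2.6 V / 4096
      = 0 V + 0.886133 V = 0.886133 V.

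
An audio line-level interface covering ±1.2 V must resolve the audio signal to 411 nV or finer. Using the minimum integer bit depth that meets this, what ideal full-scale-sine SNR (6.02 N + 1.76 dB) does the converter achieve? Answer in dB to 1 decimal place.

140.2 dB

Full-scale range = 1.2 V − (-1.2 V) = 2.4 V.
Levels needed ≥ 2.4/411 nV = 5.839e6. 2^23 = 8388608 suffices, so N_min = 23.
6.02(23) + 1.76 = 140.22 dB.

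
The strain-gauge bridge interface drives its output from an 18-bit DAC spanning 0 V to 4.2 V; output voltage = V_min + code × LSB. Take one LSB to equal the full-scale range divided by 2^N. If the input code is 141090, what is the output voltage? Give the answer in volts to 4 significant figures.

V_FS = 4.2 V. LSB = 4.2 V / 2^18.
Output = V_min + (141090/262144) × range = 0 + 0.538216 × 4.2 V
      = 0 V + 2.26051 V = 2.26051 V.

2.261 V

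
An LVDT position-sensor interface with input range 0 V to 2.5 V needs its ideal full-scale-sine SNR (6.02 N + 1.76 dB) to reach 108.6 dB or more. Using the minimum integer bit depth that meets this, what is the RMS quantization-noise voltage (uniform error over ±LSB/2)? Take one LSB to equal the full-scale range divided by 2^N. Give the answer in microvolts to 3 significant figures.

2.75 µV

Range is 2.5 V.
N ≥ (108.6 − 1.76)/6.02 = 17.748 → N_min = 18.
One LSB is 2.5 V / 262144 = 9.5367 µV.
σ_q = LSB/√12 = 9.5367 µV/3.4641 = 2.75 µV.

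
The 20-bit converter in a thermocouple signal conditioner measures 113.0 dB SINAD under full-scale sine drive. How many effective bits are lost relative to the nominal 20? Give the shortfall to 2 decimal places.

N_eff = (113.0 − 1.76)/6.02 = 18.4784 bits.
Lost resolution: 20 − 18.4784 = 1.5216 bits.

1.52 bits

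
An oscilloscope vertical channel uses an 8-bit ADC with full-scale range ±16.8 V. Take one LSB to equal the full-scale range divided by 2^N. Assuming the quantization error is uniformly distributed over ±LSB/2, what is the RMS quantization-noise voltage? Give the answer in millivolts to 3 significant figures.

37.9 mV

Full-scale range = 16.8 V − (-16.8 V) = 33.6 V.
One LSB is 33.6 V / 256 = 131.25 mV.
RMS of a uniform error over width LSB is LSB/√12 = 37.9 mV.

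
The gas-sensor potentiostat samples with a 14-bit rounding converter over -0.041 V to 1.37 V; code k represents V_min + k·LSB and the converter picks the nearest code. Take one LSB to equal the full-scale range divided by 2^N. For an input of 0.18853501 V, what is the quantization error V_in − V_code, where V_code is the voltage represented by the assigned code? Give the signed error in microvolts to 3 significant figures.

Range = 1.37 − (-0.041) = 1.411 V. LSB = 1.411 V / 2^14 ≈ 86.12 µV.
Position in LSBs: (0.18853501 − (-0.041)) × 16384/1.411 = 2665.2740; rounding gives k = 2665.
V_code = V_min + k × range/2^14 = -0.041 + 2665 × 1.411/16384 = 0.18851141357 V.
V_in − V_code = 0.18853501 − (0.18851141357) = +23.6 µV.

+23.6 µV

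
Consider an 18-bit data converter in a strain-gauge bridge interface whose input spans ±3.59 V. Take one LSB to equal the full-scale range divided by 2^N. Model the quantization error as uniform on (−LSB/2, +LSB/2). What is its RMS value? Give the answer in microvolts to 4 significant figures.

Range = 3.59 − (-3.59) = 7.18 V.
LSB = 7.18 V ÷ 2^18 = 7.18/262144 V = 27.3895 µV.
RMS of a uniform error over width LSB is LSB/√12 = 7.907 µV.

7.907 µV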